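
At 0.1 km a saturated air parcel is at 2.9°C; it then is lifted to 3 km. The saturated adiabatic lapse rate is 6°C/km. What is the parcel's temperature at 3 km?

From 100 m to 3000 m (saturated adiabatic): cools by 6 × 2.9 = 17.4°C, giving -14.5°C.

-14.5°C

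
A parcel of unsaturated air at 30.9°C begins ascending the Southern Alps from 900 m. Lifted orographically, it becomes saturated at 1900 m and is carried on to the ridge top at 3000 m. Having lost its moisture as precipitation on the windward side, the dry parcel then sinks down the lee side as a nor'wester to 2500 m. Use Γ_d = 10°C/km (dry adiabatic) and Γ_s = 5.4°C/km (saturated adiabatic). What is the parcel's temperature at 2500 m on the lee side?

From 900 m to 1900 m (dry): cools by 10 × 1 = 10°C, giving 20.9°C.
From 1900 m to 3000 m (saturated): cools by 5.4 × 1.1 = 5.94°C, giving 14.96°C.
From 3000 m to 2500 m (dry descent): warms by 10 × 0.5 = 5°C, giving 19.96°C.

19.96°C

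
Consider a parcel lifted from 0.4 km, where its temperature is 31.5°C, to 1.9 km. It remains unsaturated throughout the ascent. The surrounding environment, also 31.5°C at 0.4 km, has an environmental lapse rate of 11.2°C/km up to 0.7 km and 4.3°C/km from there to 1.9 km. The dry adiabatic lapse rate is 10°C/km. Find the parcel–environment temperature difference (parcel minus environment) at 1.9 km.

-6.48°C (parcel cooler than environment)

Parcel:
  From 400 m to 1900 m (dry): cools by 10 × 1.5 = 15°C, giving 16.5°C.
Environment:
  From 400 m to 700 m (environment, lower layer): cools by 11.2 × 0.3 = 3.36°C, giving 28.14°C.
  From 700 m to 1900 m (environment, upper layer): cools by 4.3 × 1.2 = 5.16°C, giving 22.98°C.
T_parcel − T_env = 16.5 − 22.98 = -6.48°C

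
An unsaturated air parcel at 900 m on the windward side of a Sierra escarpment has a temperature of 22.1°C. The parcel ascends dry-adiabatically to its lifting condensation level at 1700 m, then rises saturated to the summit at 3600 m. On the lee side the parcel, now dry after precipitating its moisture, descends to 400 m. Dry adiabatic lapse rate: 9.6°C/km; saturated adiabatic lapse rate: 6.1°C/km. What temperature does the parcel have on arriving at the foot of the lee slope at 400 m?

Dry to 1700 m: -9.6 × 0.8 km = -7.68°C, so T = 14.42°C.
Saturated to 3600 m: -6.1 × 1.9 km = -11.59°C, so T = 2.83°C.
Dry descent to 400 m: +9.6 × 3.2 km = +30.72°C, so T = 33.55°C.

33.55°C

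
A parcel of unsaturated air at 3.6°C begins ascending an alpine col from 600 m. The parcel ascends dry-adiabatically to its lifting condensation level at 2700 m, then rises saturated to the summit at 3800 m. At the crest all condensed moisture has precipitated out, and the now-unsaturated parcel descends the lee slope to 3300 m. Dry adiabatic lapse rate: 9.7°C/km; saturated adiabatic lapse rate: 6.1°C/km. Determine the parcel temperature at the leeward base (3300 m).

-18.63°C

600 → 2700 m (dry, 9.7°C/km): ΔT = -9.7 × 2.1 = -20.37°C → T = -16.77°C
2700 → 3800 m (saturated, 6.1°C/km): ΔT = -6.1 × 1.1 = -6.71°C → T = -23.48°C
3800 → 3300 m (dry descent, 9.7°C/km): ΔT = +9.7 × 0.5 = +4.85°C → T = -18.63°C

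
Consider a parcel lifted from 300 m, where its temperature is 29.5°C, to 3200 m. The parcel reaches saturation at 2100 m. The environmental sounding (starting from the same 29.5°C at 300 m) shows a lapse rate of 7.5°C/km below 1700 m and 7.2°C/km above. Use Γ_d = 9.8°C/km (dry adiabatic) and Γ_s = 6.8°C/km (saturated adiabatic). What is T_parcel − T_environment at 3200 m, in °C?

Parcel:
  300–2100 m, dry: Δz = 1.8 km ⇒ ΔT = -17.64°C; T = 11.86°C
  2100–3200 m, saturated: Δz = 1.1 km ⇒ ΔT = -7.48°C; T = 4.38°C
Environment:
  300–1700 m, environment, lower layer: Δz = 1.4 km ⇒ ΔT = -10.5°C; T = 19°C
  1700–3200 m, environment, upper layer: Δz = 1.5 km ⇒ ΔT = -10.8°C; T = 8.2°C
T_parcel − T_env = 4.38 − 8.2 = -3.82°C

-3.82°C (parcel cooler than environment)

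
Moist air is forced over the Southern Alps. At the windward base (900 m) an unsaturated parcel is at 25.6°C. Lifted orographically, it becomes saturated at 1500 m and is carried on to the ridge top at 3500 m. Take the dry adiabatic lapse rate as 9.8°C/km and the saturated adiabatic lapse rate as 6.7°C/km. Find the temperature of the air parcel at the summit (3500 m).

6.32°C

900–1500 m, dry: Δz = 0.6 km ⇒ ΔT = -5.88°C; T = 19.72°C
1500–3500 m, saturated: Δz = 2 km ⇒ ΔT = -13.4°C; T = 6.32°C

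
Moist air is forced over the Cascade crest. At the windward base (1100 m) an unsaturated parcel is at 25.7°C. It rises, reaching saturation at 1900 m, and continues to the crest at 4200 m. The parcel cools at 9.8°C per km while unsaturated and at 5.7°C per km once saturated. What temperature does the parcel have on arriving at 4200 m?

1100–1900 m, dry: Δz = 0.8 km ⇒ ΔT = -7.84°C; T = 17.86°C
1900–4200 m, saturated: Δz = 2.3 km ⇒ ΔT = -13.11°C; T = 4.75°C

4.75°C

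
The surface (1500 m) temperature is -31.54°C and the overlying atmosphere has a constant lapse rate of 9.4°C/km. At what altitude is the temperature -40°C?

Height above start = (-31.54 − (-40)) / 9.4 = 0.9 km
Altitude = 1500 m + 900 m = 2400 m

2400 m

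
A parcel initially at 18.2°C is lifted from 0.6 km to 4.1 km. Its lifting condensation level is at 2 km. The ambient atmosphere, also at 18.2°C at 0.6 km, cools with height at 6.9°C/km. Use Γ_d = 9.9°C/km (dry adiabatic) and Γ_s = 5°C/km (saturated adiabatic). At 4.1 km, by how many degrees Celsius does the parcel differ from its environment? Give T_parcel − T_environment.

Parcel:
  600 → 2000 m (dry, 9.9°C/km): ΔT = -9.9 × 1.4 = -13.86°C → T = 4.34°C
  2000 → 4100 m (saturated, 5°C/km): ΔT = -5 × 2.1 = -10.5°C → T = -6.16°C
Environment:
  600 → 4100 m (environment, 6.9°C/km): ΔT = -6.9 × 3.5 = -24.15°C → T = -5.95°C
T_parcel − T_env = -6.16 − (-5.95) = -0.21°C

-0.21°C (parcel cooler than environment)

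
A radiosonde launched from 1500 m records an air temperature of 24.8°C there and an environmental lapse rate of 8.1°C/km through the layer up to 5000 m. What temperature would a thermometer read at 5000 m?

-3.55°C

Environmental to 5000 m: -8.1 × 3.5 km = -28.35°C, so T = -3.55°C.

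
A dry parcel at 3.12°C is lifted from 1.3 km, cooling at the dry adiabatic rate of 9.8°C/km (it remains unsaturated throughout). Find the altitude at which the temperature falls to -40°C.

Height above start = (3.12 − (-40)) / 9.8 = 4.4 km
Altitude = 1300 m + 4400 m = 5700 m

5.7 km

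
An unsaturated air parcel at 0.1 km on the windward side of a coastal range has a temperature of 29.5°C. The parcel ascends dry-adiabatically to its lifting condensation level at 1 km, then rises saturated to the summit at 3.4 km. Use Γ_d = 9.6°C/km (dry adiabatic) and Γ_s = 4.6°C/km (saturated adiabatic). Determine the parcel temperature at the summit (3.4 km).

9.82°C

From 100 m to 1000 m (dry): cools by 9.6 × 0.9 = 8.64°C, giving 20.86°C.
From 1000 m to 3400 m (saturated): cools by 4.6 × 2.4 = 11.04°C, giving 9.82°C.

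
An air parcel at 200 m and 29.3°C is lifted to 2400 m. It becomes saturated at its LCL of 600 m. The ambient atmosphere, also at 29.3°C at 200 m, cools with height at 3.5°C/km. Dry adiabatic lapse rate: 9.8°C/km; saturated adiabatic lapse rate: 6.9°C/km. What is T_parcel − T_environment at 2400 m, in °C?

-8.64°C (parcel cooler than environment)

Parcel:
  Dry to 600 m: -9.8 × 0.4 km = -3.92°C, so T = 25.38°C.
  Saturated to 2400 m: -6.9 × 1.8 km = -12.42°C, so T = 12.96°C.
Environment:
  Environment to 2400 m: -3.5 × 2.2 km = -7.7°C, so T = 21.6°C.
T_parcel − T_env = 12.96 − 21.6 = -8.64°C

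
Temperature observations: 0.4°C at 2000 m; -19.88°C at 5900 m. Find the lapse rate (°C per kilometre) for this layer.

Γ = −ΔT/Δz = (0.4 − (-19.88)) / (5900 − 2000) m
  = 20.28°C / 3.9 km = 5.2°C/km

5.2°C/km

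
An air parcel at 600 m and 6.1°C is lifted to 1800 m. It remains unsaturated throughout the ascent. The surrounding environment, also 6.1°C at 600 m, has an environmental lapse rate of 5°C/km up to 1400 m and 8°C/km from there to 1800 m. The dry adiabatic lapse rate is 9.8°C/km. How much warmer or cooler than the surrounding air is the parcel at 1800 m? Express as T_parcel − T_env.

Parcel:
  From 600 m to 1800 m (dry): cools by 9.8 × 1.2 = 11.76°C, giving -5.66°C.
Environment:
  From 600 m to 1400 m (environment, lower layer): cools by 5 × 0.8 = 4°C, giving 2.1°C.
  From 1400 m to 1800 m (environment, upper layer): cools by 8 × 0.4 = 3.2°C, giving -1.1°C.
T_parcel − T_env = -5.66 − (-1.1) = -4.56°C

-4.56°C (parcel cooler than environment)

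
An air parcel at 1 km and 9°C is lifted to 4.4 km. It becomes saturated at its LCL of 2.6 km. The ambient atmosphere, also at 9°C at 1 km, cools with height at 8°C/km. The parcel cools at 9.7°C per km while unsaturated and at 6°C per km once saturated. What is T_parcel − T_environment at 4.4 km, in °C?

+0.88°C (parcel warmer than environment)

Parcel:
  1000–2600 m, dry: Δz = 1.6 km ⇒ ΔT = -15.52°C; T = -6.52°C
  2600–4400 m, saturated: Δz = 1.8 km ⇒ ΔT = -10.8°C; T = -17.32°C
Environment:
  1000–4400 m, environment: Δz = 3.4 km ⇒ ΔT = -27.2°C; T = -18.2°C
T_parcel − T_env = -17.32 − (-18.2) = +0.88°C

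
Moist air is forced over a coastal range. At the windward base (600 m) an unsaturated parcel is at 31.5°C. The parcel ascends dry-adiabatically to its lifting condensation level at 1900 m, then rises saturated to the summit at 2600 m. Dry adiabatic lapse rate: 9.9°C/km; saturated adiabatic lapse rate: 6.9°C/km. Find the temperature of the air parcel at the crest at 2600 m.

13.8°C

600 → 1900 m (dry, 9.9°C/km): ΔT = -9.9 × 1.3 = -12.87°C → T = 18.63°C
1900 → 2600 m (saturated, 6.9°C/km): ΔT = -6.9 × 0.7 = -4.83°C → T = 13.8°C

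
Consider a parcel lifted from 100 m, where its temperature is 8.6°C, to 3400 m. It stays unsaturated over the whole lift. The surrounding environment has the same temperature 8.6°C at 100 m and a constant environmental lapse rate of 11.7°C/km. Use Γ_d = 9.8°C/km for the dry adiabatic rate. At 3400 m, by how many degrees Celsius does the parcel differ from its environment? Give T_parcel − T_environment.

+6.27°C (parcel warmer than environment)

Parcel:
  From 100 m to 3400 m (dry): cools by 9.8 × 3.3 = 32.34°C, giving -23.74°C.
Environment:
  From 100 m to 3400 m (environment): cools by 11.7 × 3.3 = 38.61°C, giving -30.01°C.
T_parcel − T_env = -23.74 − (-30.01) = +6.27°C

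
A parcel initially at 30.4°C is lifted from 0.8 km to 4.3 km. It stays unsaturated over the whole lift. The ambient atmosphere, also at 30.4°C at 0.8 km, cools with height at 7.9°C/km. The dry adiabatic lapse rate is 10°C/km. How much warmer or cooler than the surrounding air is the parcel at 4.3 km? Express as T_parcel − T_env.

Parcel:
  Dry to 4300 m: -10 × 3.5 km = -35°C, so T = -4.6°C.
Environment:
  Environment to 4300 m: -7.9 × 3.5 km = -27.65°C, so T = 2.75°C.
T_parcel − T_env = -4.6 − 2.75 = -7.35°C

-7.35°C (parcel cooler than environment)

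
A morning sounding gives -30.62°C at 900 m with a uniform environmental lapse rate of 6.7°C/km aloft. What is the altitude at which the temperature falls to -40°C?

Height above start = (-30.62 − (-40)) / 6.7 = 1.4 km
Altitude = 900 m + 1400 m = 2300 m

2300 m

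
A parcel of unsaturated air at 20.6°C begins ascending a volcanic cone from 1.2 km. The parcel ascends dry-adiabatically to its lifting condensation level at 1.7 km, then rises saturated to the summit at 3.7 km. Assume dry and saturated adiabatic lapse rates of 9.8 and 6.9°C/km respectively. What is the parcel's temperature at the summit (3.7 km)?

1200 → 1700 m (dry, 9.8°C/km): ΔT = -9.8 × 0.5 = -4.9°C → T = 15.7°C
1700 → 3700 m (saturated, 6.9°C/km): ΔT = -6.9 × 2 = -13.8°C → T = 1.9°C

1.9°C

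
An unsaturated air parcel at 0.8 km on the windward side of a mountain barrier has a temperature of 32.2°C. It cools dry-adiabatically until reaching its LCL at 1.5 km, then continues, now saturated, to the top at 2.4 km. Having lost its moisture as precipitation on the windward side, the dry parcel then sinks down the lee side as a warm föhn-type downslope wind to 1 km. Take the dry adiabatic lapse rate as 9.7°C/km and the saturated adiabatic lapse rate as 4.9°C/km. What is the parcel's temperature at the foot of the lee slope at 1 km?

800 → 1500 m (dry, 9.7°C/km): ΔT = -9.7 × 0.7 = -6.79°C → T = 25.41°C
1500 → 2400 m (saturated, 4.9°C/km): ΔT = -4.9 × 0.9 = -4.41°C → T = 21°C
2400 → 1000 m (dry descent, 9.7°C/km): ΔT = +9.7 × 1.4 = +13.58°C → T = 34.58°C

34.58°C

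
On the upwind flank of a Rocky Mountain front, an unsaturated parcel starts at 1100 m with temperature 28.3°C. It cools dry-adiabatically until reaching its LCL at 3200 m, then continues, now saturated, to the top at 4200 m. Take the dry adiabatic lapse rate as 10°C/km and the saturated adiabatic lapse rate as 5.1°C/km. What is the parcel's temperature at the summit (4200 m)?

2.2°C

1100–3200 m, dry: Δz = 2.1 km ⇒ ΔT = -21°C; T = 7.3°C
3200–4200 m, saturated: Δz = 1 km ⇒ ΔT = -5.1°C; T = 2.2°C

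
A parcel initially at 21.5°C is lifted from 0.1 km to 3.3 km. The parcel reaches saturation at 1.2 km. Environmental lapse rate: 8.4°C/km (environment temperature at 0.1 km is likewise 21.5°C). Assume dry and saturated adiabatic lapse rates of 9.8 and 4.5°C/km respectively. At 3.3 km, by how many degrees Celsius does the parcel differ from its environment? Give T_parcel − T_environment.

Parcel:
  From 100 m to 1200 m (dry): cools by 9.8 × 1.1 = 10.78°C, giving 10.72°C.
  From 1200 m to 3300 m (saturated): cools by 4.5 × 2.1 = 9.45°C, giving 1.27°C.
Environment:
  From 100 m to 3300 m (environment): cools by 8.4 × 3.2 = 26.88°C, giving -5.38°C.
T_parcel − T_env = 1.27 − (-5.38) = +6.65°C

+6.65°C (parcel warmer than environment)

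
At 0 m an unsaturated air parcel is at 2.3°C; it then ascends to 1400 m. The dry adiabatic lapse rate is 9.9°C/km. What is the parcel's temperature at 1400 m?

-11.56°C

Dry adiabatic to 1400 m: -9.9 × 1.4 km = -13.86°C, so T = -11.56°C.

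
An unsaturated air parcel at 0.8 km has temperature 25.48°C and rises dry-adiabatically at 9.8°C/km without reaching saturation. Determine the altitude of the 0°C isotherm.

3.4 km

Height above start = (25.48 − 0) / 9.8 = 2.6 km
Altitude = 800 m + 2600 m = 3400 m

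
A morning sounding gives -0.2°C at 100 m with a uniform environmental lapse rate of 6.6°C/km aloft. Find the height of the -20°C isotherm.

3100 m

Height above start = (-0.2 − (-20)) / 6.6 = 3 km
Altitude = 100 m + 3000 m = 3100 m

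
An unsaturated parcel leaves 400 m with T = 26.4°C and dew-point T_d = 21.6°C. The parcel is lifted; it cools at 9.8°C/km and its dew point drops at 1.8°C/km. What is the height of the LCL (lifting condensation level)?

T and T_d converge at 9.8 − 1.8 = 8°C per km
Height above start = (26.4 − 21.6) / 8 = 0.6 km
LCL altitude = 400 m + 600 m = 1000 m

1000 m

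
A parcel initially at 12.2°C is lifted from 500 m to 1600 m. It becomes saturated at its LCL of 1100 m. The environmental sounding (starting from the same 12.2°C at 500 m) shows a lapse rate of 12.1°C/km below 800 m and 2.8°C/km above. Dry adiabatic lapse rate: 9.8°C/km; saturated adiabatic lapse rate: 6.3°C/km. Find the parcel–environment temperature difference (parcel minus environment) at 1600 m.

Parcel:
  From 500 m to 1100 m (dry): cools by 9.8 × 0.6 = 5.88°C, giving 6.32°C.
  From 1100 m to 1600 m (saturated): cools by 6.3 × 0.5 = 3.15°C, giving 3.17°C.
Environment:
  From 500 m to 800 m (environment, lower layer): cools by 12.1 × 0.3 = 3.63°C, giving 8.57°C.
  From 800 m to 1600 m (environment, upper layer): cools by 2.8 × 0.8 = 2.24°C, giving 6.33°C.
T_parcel − T_env = 3.17 − 6.33 = -3.16°C

-3.16°C (parcel cooler than environment)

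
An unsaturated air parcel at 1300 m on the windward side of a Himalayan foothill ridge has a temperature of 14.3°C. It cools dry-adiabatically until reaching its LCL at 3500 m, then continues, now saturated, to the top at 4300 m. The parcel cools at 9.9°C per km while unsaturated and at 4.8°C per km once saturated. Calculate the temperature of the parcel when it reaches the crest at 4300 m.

-11.32°C

From 1300 m to 3500 m (dry): cools by 9.9 × 2.2 = 21.78°C, giving -7.48°C.
From 3500 m to 4300 m (saturated): cools by 4.8 × 0.8 = 3.84°C, giving -11.32°C.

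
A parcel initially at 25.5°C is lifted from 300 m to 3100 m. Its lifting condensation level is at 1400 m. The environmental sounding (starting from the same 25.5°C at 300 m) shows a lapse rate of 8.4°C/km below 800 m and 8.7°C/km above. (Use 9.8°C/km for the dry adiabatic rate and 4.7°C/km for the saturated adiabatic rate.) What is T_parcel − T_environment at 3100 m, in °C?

+5.44°C (parcel warmer than environment)

Parcel:
  Dry to 1400 m: -9.8 × 1.1 km = -10.78°C, so T = 14.72°C.
  Saturated to 3100 m: -4.7 × 1.7 km = -7.99°C, so T = 6.73°C.
Environment:
  Environment, lower layer to 800 m: -8.4 × 0.5 km = -4.2°C, so T = 21.3°C.
  Environment, upper layer to 3100 m: -8.7 × 2.3 km = -20.01°C, so T = 1.29°C.
T_parcel − T_env = 6.73 − 1.29 = +5.44°C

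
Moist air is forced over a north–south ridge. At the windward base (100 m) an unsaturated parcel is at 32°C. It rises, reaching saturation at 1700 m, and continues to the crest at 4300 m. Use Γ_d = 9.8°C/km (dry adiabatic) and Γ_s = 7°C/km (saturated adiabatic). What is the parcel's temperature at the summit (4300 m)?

Dry to 1700 m: -9.8 × 1.6 km = -15.68°C, so T = 16.32°C.
Saturated to 4300 m: -7 × 2.6 km = -18.2°C, so T = -1.88°C.

-1.88°C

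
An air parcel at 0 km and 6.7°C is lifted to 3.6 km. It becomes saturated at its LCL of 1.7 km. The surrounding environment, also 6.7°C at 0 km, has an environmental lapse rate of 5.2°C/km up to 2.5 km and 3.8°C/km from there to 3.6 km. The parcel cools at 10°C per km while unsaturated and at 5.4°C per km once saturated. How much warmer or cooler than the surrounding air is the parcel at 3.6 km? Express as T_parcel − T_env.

-10.08°C (parcel cooler than environment)

Parcel:
  0–1700 m, dry: Δz = 1.7 km ⇒ ΔT = -17°C; T = -10.3°C
  1700–3600 m, saturated: Δz = 1.9 km ⇒ ΔT = -10.26°C; T = -20.56°C
Environment:
  0–2500 m, environment, lower layer: Δz = 2.5 km ⇒ ΔT = -13°C; T = -6.3°C
  2500–3600 m, environment, upper layer: Δz = 1.1 km ⇒ ΔT = -4.18°C; T = -10.48°C
T_parcel − T_env = -20.56 − (-10.48) = -10.08°C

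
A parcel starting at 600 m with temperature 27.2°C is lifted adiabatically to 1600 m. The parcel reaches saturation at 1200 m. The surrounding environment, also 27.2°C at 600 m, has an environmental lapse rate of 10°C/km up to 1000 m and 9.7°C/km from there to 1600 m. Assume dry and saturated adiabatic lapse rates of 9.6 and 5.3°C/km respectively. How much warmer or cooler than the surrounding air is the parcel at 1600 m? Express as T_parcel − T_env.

+1.94°C (parcel warmer than environment)

Parcel:
  From 600 m to 1200 m (dry): cools by 9.6 × 0.6 = 5.76°C, giving 21.44°C.
  From 1200 m to 1600 m (saturated): cools by 5.3 × 0.4 = 2.12°C, giving 19.32°C.
Environment:
  From 600 m to 1000 m (environment, lower layer): cools by 10 × 0.4 = 4°C, giving 23.2°C.
  From 1000 m to 1600 m (environment, upper layer): cools by 9.7 × 0.6 = 5.82°C, giving 17.38°C.
T_parcel − T_env = 19.32 − 17.38 = +1.94°C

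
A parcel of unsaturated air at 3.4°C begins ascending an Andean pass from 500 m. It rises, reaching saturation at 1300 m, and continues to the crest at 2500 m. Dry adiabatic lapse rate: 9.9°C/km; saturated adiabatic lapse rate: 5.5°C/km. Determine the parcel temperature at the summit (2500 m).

Dry to 1300 m: -9.9 × 0.8 km = -7.92°C, so T = -4.52°C.
Saturated to 2500 m: -5.5 × 1.2 km = -6.6°C, so T = -11.12°C.

-11.12°C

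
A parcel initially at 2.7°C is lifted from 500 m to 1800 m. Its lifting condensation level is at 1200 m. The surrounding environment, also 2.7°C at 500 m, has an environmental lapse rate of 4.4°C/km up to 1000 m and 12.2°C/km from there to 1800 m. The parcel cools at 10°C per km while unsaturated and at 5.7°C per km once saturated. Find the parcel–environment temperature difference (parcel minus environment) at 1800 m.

Parcel:
  From 500 m to 1200 m (dry): cools by 10 × 0.7 = 7°C, giving -4.3°C.
  From 1200 m to 1800 m (saturated): cools by 5.7 × 0.6 = 3.42°C, giving -7.72°C.
Environment:
  From 500 m to 1000 m (environment, lower layer): cools by 4.4 × 0.5 = 2.2°C, giving 0.5°C.
  From 1000 m to 1800 m (environment, upper layer): cools by 12.2 × 0.8 = 9.76°C, giving -9.26°C.
T_parcel − T_env = -7.72 − (-9.26) = +1.54°C

+1.54°C (parcel warmer than environment)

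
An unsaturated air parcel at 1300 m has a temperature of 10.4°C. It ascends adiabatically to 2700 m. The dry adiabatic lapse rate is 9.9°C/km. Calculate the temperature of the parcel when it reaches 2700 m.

-3.46°C

1300 → 2700 m (dry adiabatic, 9.9°C/km): ΔT = -9.9 × 1.4 = -13.86°C → T = -3.46°C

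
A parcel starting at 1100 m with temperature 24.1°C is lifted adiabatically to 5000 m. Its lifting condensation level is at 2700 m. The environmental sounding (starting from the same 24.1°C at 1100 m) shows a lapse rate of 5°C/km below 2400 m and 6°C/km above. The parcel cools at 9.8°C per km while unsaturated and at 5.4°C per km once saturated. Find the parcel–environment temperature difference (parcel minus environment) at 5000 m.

Parcel:
  1100–2700 m, dry: Δz = 1.6 km ⇒ ΔT = -15.68°C; T = 8.42°C
  2700–5000 m, saturated: Δz = 2.3 km ⇒ ΔT = -12.42°C; T = -4°C
Environment:
  1100–2400 m, environment, lower layer: Δz = 1.3 km ⇒ ΔT = -6.5°C; T = 17.6°C
  2400–5000 m, environment, upper layer: Δz = 2.6 km ⇒ ΔT = -15.6°C; T = 2°C
T_parcel − T_env = -4 − 2 = -6°C

-6°C (parcel cooler than environment)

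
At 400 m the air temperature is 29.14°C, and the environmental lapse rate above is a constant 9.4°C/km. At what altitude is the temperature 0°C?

3500 m

Height above start = (29.14 − 0) / 9.4 = 3.1 km
Altitude = 400 m + 3100 m = 3500 m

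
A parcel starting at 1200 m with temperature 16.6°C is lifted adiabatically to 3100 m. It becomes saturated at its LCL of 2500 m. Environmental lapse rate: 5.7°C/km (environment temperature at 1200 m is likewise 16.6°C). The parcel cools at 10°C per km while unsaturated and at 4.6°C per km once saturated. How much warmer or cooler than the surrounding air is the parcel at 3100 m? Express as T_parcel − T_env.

-4.93°C (parcel cooler than environment)

Parcel:
  From 1200 m to 2500 m (dry): cools by 10 × 1.3 = 13°C, giving 3.6°C.
  From 2500 m to 3100 m (saturated): cools by 4.6 × 0.6 = 2.76°C, giving 0.84°C.
Environment:
  From 1200 m to 3100 m (environment): cools by 5.7 × 1.9 = 10.83°C, giving 5.77°C.
T_parcel − T_env = 0.84 − 5.77 = -4.93°C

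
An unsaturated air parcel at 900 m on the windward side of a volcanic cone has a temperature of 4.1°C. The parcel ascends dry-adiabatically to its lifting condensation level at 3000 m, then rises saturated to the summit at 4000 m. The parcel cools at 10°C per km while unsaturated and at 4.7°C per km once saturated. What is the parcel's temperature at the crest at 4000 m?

-21.6°C

900 → 3000 m (dry, 10°C/km): ΔT = -10 × 2.1 = -21°C → T = -16.9°C
3000 → 4000 m (saturated, 4.7°C/km): ΔT = -4.7 × 1 = -4.7°C → T = -21.6°C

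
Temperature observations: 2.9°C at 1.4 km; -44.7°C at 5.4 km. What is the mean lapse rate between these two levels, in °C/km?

Γ = −ΔT/Δz = (2.9 − (-44.7)) / (5400 − 1400) m
  = 47.6°C / 4 km = 11.9°C/km

11.9°C/km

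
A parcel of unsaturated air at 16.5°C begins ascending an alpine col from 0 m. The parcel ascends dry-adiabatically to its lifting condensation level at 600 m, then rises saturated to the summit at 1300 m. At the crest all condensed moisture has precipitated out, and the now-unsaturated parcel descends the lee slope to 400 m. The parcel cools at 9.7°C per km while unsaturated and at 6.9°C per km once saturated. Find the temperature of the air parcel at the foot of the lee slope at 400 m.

14.58°C

Dry to 600 m: -9.7 × 0.6 km = -5.82°C, so T = 10.68°C.
Saturated to 1300 m: -6.9 × 0.7 km = -4.83°C, so T = 5.85°C.
Dry descent to 400 m: +9.7 × 0.9 km = +8.73°C, so T = 14.58°C.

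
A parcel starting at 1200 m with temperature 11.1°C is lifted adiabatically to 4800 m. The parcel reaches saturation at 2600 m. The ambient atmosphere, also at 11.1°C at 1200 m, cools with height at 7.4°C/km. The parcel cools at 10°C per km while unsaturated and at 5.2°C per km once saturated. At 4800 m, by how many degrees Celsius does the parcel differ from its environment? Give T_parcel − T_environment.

Parcel:
  Dry to 2600 m: -10 × 1.4 km = -14°C, so T = -2.9°C.
  Saturated to 4800 m: -5.2 × 2.2 km = -11.44°C, so T = -14.34°C.
Environment:
  Environment to 4800 m: -7.4 × 3.6 km = -26.64°C, so T = -15.54°C.
T_parcel − T_env = -14.34 − (-15.54) = +1.2°C

+1.2°C (parcel warmer than environment)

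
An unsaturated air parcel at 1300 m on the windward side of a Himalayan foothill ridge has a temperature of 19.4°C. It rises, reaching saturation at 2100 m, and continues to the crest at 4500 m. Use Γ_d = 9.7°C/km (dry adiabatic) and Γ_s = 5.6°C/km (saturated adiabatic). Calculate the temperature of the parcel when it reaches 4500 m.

-1.8°C

Dry to 2100 m: -9.7 × 0.8 km = -7.76°C, so T = 11.64°C.
Saturated to 4500 m: -5.6 × 2.4 km = -13.44°C, so T = -1.8°C.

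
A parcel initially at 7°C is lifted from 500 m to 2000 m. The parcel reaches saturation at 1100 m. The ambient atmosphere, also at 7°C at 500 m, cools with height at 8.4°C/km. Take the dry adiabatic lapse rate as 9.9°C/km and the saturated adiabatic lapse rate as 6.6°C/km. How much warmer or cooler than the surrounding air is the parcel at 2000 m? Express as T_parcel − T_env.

Parcel:
  From 500 m to 1100 m (dry): cools by 9.9 × 0.6 = 5.94°C, giving 1.06°C.
  From 1100 m to 2000 m (saturated): cools by 6.6 × 0.9 = 5.94°C, giving -4.88°C.
Environment:
  From 500 m to 2000 m (environment): cools by 8.4 × 1.5 = 12.6°C, giving -5.6°C.
T_parcel − T_env = -4.88 − (-5.6) = +0.72°C

+0.72°C (parcel warmer than environment)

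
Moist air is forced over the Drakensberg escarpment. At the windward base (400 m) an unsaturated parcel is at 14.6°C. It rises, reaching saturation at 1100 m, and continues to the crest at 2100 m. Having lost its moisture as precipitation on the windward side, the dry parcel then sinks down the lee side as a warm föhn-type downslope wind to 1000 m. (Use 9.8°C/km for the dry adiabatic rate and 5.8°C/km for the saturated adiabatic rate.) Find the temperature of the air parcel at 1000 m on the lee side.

From 400 m to 1100 m (dry): cools by 9.8 × 0.7 = 6.86°C, giving 7.74°C.
From 1100 m to 2100 m (saturated): cools by 5.8 × 1 = 5.8°C, giving 1.94°C.
From 2100 m to 1000 m (dry descent): warms by 9.8 × 1.1 = 10.78°C, giving 12.72°C.

12.72°C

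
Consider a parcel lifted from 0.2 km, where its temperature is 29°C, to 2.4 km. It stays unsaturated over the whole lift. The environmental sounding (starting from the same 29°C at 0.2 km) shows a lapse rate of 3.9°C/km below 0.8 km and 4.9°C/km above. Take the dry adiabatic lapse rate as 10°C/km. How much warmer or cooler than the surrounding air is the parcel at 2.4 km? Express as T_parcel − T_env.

-11.82°C (parcel cooler than environment)

Parcel:
  200 → 2400 m (dry, 10°C/km): ΔT = -10 × 2.2 = -22°C → T = 7°C
Environment:
  200 → 800 m (environment, lower layer, 3.9°C/km): ΔT = -3.9 × 0.6 = -2.34°C → T = 26.66°C
  800 → 2400 m (environment, upper layer, 4.9°C/km): ΔT = -4.9 × 1.6 = -7.84°C → T = 18.82°C
T_parcel − T_env = 7 − 18.82 = -11.82°C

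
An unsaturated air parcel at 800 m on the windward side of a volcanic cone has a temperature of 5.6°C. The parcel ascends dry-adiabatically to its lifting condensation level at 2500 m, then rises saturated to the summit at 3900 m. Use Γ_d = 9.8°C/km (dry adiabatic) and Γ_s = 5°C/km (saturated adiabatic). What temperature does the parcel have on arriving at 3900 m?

-18.06°C

Dry to 2500 m: -9.8 × 1.7 km = -16.66°C, so T = -11.06°C.
Saturated to 3900 m: -5 × 1.4 km = -7°C, so T = -18.06°C.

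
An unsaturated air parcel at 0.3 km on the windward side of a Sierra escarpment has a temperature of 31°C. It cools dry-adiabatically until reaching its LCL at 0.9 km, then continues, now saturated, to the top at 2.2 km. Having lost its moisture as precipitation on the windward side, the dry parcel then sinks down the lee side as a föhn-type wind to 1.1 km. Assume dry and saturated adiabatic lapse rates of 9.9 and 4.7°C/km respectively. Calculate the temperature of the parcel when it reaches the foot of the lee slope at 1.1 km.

300 → 900 m (dry, 9.9°C/km): ΔT = -9.9 × 0.6 = -5.94°C → T = 25.06°C
900 → 2200 m (saturated, 4.7°C/km): ΔT = -4.7 × 1.3 = -6.11°C → T = 18.95°C
2200 → 1100 m (dry descent, 9.9°C/km): ΔT = +9.9 × 1.1 = +10.89°C → T = 29.84°C

29.84°C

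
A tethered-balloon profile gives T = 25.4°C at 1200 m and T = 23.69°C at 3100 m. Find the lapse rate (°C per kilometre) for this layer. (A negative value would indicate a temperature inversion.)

Γ = −ΔT/Δz = (25.4 − 23.69) / (3100 − 1200) m
  = 1.71°C / 1.9 km = 0.9°C/km

0.9°C/km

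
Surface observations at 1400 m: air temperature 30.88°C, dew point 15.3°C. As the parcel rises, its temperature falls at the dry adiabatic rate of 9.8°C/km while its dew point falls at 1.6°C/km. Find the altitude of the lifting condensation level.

T and T_d converge at 9.8 − 1.6 = 8.2°C per km
Height above start = (30.88 − 15.3) / 8.2 = 1.9 km
LCL altitude = 1400 m + 1900 m = 3300 m

3300 m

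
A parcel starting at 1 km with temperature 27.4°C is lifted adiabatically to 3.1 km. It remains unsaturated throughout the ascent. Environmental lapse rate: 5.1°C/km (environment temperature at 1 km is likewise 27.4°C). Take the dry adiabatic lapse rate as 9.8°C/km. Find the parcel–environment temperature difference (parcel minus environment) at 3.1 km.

-9.87°C (parcel cooler than environment)

Parcel:
  From 1000 m to 3100 m (dry): cools by 9.8 × 2.1 = 20.58°C, giving 6.82°C.
Environment:
  From 1000 m to 3100 m (environment): cools by 5.1 × 2.1 = 10.71°C, giving 16.69°C.
T_parcel − T_env = 6.82 − 16.69 = -9.87°C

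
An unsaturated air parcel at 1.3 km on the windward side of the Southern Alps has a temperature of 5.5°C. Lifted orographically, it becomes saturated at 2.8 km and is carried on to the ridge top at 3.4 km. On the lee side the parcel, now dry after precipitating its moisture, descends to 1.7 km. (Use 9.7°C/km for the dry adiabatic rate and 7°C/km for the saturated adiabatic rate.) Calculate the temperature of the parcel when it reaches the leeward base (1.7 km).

3.24°C

1300 → 2800 m (dry, 9.7°C/km): ΔT = -9.7 × 1.5 = -14.55°C → T = -9.05°C
2800 → 3400 m (saturated, 7°C/km): ΔT = -7 × 0.6 = -4.2°C → T = -13.25°C
3400 → 1700 m (dry descent, 9.7°C/km): ΔT = +9.7 × 1.7 = +16.49°C → T = 3.24°C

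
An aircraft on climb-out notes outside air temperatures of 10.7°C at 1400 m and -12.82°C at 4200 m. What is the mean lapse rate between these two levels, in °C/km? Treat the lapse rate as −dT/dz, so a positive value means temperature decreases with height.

8.4°C/km

Γ = −ΔT/Δz = (10.7 − (-12.82)) / (4200 − 1400) m
  = 23.52°C / 2.8 km = 8.4°C/km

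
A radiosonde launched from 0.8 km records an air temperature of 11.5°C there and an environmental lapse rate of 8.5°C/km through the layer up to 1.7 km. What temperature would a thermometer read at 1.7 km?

3.85°C

800 → 1700 m (environmental, 8.5°C/km): ΔT = -8.5 × 0.9 = -7.65°C → T = 3.85°C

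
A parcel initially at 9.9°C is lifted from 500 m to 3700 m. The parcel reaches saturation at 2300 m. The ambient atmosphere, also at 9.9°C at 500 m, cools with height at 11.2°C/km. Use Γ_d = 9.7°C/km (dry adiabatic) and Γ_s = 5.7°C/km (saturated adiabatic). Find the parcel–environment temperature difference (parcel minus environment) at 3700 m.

Parcel:
  Dry to 2300 m: -9.7 × 1.8 km = -17.46°C, so T = -7.56°C.
  Saturated to 3700 m: -5.7 × 1.4 km = -7.98°C, so T = -15.54°C.
Environment:
  Environment to 3700 m: -11.2 × 3.2 km = -35.84°C, so T = -25.94°C.
T_parcel − T_env = -15.54 − (-25.94) = +10.4°C

+10.4°C (parcel warmer than environment)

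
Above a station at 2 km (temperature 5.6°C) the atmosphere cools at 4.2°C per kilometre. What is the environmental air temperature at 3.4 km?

2000 → 3400 m (environmental, 4.2°C/km): ΔT = -4.2 × 1.4 = -5.88°C → T = -0.28°C

-0.28°C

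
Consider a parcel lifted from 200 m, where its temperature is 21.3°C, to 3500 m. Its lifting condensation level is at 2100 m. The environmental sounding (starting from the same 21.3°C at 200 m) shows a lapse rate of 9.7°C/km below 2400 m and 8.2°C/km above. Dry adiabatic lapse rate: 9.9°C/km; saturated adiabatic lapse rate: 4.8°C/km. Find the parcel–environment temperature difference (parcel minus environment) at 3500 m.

+4.83°C (parcel warmer than environment)

Parcel:
  200–2100 m, dry: Δz = 1.9 km ⇒ ΔT = -18.81°C; T = 2.49°C
  2100–3500 m, saturated: Δz = 1.4 km ⇒ ΔT = -6.72°C; T = -4.23°C
Environment:
  200–2400 m, environment, lower layer: Δz = 2.2 km ⇒ ΔT = -21.34°C; T = -0.04°C
  2400–3500 m, environment, upper layer: Δz = 1.1 km ⇒ ΔT = -9.02°C; T = -9.06°C
T_parcel − T_env = -4.23 − (-9.06) = +4.83°C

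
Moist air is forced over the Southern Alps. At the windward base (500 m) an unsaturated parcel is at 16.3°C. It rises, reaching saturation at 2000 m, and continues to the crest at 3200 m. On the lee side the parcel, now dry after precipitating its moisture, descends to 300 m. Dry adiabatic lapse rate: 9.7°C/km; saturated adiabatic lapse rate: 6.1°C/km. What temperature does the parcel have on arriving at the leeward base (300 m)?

500 → 2000 m (dry, 9.7°C/km): ΔT = -9.7 × 1.5 = -14.55°C → T = 1.75°C
2000 → 3200 m (saturated, 6.1°C/km): ΔT = -6.1 × 1.2 = -7.32°C → T = -5.57°C
3200 → 300 m (dry descent, 9.7°C/km): ΔT = +9.7 × 2.9 = +28.13°C → T = 22.56°C

22.56°C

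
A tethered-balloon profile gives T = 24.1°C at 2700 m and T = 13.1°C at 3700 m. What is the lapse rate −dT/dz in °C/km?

Γ = −ΔT/Δz = (24.1 − 13.1) / (3700 − 2700) m
  = 11°C / 1 km = 11°C/km

11°C/km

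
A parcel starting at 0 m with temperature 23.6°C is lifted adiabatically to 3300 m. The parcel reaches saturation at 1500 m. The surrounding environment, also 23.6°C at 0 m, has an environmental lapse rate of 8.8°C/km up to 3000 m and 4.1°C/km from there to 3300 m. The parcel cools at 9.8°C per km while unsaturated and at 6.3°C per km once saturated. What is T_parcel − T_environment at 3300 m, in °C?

+1.59°C (parcel warmer than environment)

Parcel:
  Dry to 1500 m: -9.8 × 1.5 km = -14.7°C, so T = 8.9°C.
  Saturated to 3300 m: -6.3 × 1.8 km = -11.34°C, so T = -2.44°C.
Environment:
  Environment, lower layer to 3000 m: -8.8 × 3 km = -26.4°C, so T = -2.8°C.
  Environment, upper layer to 3300 m: -4.1 × 0.3 km = -1.23°C, so T = -4.03°C.
T_parcel − T_env = -2.44 − (-4.03) = +1.59°C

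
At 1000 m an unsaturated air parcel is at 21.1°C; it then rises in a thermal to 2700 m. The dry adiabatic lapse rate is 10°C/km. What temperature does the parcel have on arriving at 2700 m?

4.1°C

Dry adiabatic to 2700 m: -10 × 1.7 km = -17°C, so T = 4.1°C.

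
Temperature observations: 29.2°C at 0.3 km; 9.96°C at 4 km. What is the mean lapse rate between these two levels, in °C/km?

5.2°C/km

Γ = −ΔT/Δz = (29.2 − 9.96) / (4000 − 300) m
  = 19.24°C / 3.7 km = 5.2°C/km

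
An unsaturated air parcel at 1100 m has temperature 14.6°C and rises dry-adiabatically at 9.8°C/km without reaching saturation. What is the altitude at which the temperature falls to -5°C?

Height above start = (14.6 − (-5)) / 9.8 = 2 km
Altitude = 1100 m + 2000 m = 3100 m

3100 m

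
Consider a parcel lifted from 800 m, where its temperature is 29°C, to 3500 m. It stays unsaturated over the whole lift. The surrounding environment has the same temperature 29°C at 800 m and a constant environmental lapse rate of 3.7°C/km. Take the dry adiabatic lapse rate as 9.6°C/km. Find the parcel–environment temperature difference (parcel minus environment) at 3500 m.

Parcel:
  Dry to 3500 m: -9.6 × 2.7 km = -25.92°C, so T = 3.08°C.
Environment:
  Environment to 3500 m: -3.7 × 2.7 km = -9.99°C, so T = 19.01°C.
T_parcel − T_env = 3.08 − 19.01 = -15.93°C

-15.93°C (parcel cooler than environment)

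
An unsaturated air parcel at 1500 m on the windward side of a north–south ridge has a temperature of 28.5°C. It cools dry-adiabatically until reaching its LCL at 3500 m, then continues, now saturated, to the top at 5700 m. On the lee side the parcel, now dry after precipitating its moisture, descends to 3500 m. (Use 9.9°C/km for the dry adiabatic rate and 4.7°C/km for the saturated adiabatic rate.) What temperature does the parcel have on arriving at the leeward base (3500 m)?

20.14°C

Dry to 3500 m: -9.9 × 2 km = -19.8°C, so T = 8.7°C.
Saturated to 5700 m: -4.7 × 2.2 km = -10.34°C, so T = -1.64°C.
Dry descent to 3500 m: +9.9 × 2.2 km = +21.78°C, so T = 20.14°C.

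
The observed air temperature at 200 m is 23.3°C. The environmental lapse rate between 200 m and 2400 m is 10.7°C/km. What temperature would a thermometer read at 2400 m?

From 200 m to 2400 m (environmental): cools by 10.7 × 2.2 = 23.54°C, giving -0.24°C.

-0.24°C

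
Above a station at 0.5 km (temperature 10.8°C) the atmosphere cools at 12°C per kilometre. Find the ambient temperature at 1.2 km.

From 500 m to 1200 m (environmental): cools by 12 × 0.7 = 8.4°C, giving 2.4°C.

2.4°C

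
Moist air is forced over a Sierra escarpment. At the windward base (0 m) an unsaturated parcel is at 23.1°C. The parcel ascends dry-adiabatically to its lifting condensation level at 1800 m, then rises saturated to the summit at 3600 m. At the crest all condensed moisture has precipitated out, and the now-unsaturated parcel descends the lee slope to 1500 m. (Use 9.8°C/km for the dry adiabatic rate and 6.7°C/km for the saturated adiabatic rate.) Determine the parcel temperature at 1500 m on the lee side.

0 → 1800 m (dry, 9.8°C/km): ΔT = -9.8 × 1.8 = -17.64°C → T = 5.46°C
1800 → 3600 m (saturated, 6.7°C/km): ΔT = -6.7 × 1.8 = -12.06°C → T = -6.6°C
3600 → 1500 m (dry descent, 9.8°C/km): ΔT = +9.8 × 2.1 = +20.58°C → T = 13.98°C

13.98°C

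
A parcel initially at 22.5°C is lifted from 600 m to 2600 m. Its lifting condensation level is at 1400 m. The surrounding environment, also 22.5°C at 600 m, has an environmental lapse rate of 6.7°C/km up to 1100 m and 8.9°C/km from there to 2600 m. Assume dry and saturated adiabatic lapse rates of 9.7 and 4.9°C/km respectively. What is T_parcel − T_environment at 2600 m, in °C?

+3.06°C (parcel warmer than environment)

Parcel:
  600–1400 m, dry: Δz = 0.8 km ⇒ ΔT = -7.76°C; T = 14.74°C
  1400–2600 m, saturated: Δz = 1.2 km ⇒ ΔT = -5.88°C; T = 8.86°C
Environment:
  600–1100 m, environment, lower layer: Δz = 0.5 km ⇒ ΔT = -3.35°C; T = 19.15°C
  1100–2600 m, environment, upper layer: Δz = 1.5 km ⇒ ΔT = -13.35°C; T = 5.8°C
T_parcel − T_env = 8.86 − 5.8 = +3.06°C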